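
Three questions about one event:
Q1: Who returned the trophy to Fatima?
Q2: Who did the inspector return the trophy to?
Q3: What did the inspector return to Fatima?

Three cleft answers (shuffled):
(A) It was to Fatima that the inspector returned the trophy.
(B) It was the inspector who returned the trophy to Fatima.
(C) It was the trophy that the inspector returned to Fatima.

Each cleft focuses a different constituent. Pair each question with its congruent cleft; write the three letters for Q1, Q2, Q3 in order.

Q1 asks about the subject (agent); cleft (B) focuses "the inspector", which is the subject (agent) — so Q1 → B.
Q2 asks about the recipient; cleft (A) focuses "to Fatima", which is the recipient — so Q2 → A.
Q3 asks about the direct object; cleft (C) focuses "the trophy", which is the direct object — so Q3 → C.
Mapping: Q1→B, Q2→A, Q3→C.

BAC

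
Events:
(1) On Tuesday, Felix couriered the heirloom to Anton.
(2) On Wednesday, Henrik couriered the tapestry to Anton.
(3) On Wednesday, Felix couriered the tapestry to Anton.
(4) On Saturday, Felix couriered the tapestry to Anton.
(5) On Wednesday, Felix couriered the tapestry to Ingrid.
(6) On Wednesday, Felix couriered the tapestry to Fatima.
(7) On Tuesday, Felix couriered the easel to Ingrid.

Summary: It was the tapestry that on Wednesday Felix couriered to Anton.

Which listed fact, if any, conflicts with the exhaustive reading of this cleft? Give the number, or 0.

The cleft puts "the tapestry" in focus and presupposes the open proposition with agent = Felix, recipient = Anton, setting = on Wednesday.
The exhaustive reading says no other thing fits that background.
Every other fact differs from the presupposition on some backgrounded slot, so none challenges the exhaustivity.

0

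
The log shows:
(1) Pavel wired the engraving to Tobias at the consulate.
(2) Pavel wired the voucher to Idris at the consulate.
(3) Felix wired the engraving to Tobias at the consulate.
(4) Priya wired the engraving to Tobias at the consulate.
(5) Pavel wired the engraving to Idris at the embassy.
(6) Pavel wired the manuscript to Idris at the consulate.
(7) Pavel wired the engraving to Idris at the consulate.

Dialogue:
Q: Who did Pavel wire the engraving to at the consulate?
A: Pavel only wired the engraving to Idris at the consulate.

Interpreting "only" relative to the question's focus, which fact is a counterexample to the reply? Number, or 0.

Answering "Who did ... to ...?" puts focus on the recipient — here, "Idris".
"Only" then excludes alternative recipients while the background — same agent, thing, setting (Pavel / the engraving / at the consulate) — is held fixed.
Fact (1) shares the background with a different recipient (Tobias) — counterexample.
(Fact (2) would refute a reading with focus on the thing — but that is not what the question asks.)

1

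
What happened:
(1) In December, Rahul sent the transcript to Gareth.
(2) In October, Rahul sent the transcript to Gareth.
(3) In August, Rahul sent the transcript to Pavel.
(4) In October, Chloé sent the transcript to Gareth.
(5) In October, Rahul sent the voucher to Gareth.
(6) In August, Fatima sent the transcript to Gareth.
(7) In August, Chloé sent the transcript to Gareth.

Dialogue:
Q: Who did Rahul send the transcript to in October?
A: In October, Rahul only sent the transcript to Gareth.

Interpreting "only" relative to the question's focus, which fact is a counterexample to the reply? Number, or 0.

0

The question "Who did ... to ...?" targets the recipient, so in the reply the focus falls on "Gareth".
"Only" then excludes alternative recipients while the background — Rahul as agent and the transcript as thing and in October as setting — is held fixed.
No listed fact shares that background with another recipient. Nothing contradicts the reply.
(Fact (1) would refute a reading with focus on the setting — but that is not what the question asks.)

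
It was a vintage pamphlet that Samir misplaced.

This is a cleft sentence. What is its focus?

a vintage pamphlet

In an it-cleft "It was X that/who ...", the clefted constituent X is the focus; the that/who-clause expresses the presupposed open proposition.
Here the focus is "a vintage pamphlet". The backgrounded (presupposed) material includes "Samir".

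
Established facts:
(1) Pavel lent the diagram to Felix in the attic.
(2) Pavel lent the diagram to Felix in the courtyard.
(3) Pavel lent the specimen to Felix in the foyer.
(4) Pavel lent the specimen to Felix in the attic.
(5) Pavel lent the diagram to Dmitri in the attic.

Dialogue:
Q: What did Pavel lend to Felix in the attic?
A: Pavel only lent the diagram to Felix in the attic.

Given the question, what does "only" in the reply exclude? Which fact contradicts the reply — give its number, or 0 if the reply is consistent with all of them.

Answering "What did ...?" puts focus on the thing — here, "the diagram".
"Only" then excludes alternative things while the background — agent = Pavel, recipient = Felix, setting = in the attic — is held fixed.
Fact (4) keeps agent = Pavel, recipient = Felix, setting = in the attic but has thing = the specimen; that refutes the reply.
(Fact (5) would refute a reading with focus on the recipient — but that is not what the question asks.)

4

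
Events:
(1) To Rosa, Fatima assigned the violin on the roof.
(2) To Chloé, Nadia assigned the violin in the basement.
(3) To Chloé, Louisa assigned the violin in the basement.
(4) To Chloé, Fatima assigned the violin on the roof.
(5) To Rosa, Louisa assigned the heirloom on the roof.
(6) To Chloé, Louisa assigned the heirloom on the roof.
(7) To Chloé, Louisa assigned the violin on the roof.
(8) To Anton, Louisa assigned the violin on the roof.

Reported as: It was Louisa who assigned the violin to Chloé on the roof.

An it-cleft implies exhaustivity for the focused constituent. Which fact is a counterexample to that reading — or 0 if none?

4

The cleft puts "Louisa" in focus and presupposes the open proposition with thing = the violin, recipient = Chloé, setting = on the roof.
The exhaustive reading says no other agent fits that background.
But fact (4) also has thing = the violin, recipient = Chloé, setting = on the roof, with agent = Fatima — so the exhaustive reading fails.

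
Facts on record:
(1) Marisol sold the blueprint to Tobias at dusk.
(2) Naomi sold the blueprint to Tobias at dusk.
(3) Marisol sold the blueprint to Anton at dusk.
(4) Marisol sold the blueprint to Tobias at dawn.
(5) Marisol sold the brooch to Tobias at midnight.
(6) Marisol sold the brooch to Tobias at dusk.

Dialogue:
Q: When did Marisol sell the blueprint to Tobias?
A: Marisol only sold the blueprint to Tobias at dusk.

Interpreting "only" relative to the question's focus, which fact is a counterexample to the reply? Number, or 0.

4

Answering "When did ...?" puts focus on the setting — here, "at dusk".
So "only" ranges over settings; the rest (agent = Marisol, thing = the blueprint, recipient = Tobias) is presupposed.
Fact (4) keeps agent = Marisol, thing = the blueprint, recipient = Tobias but has setting = at dawn; that refutes the reply.
(Fact (6) would refute a reading with focus on the thing — but that is not what the question asks.)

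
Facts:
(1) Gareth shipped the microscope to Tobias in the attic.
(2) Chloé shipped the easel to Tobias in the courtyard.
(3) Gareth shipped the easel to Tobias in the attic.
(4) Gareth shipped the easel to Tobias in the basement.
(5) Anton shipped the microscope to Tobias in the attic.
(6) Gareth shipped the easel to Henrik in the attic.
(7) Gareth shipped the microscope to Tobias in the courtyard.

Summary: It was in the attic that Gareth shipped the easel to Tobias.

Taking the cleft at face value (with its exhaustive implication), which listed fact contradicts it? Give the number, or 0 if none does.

4

The cleft puts "in the attic" in focus and presupposes the open proposition with Gareth as agent and the easel as thing and Tobias as recipient.
Exhaustivity: in the attic is the only setting satisfying that background.
Fact (4) shares the background but with setting = in the basement; exhaustivity is violated.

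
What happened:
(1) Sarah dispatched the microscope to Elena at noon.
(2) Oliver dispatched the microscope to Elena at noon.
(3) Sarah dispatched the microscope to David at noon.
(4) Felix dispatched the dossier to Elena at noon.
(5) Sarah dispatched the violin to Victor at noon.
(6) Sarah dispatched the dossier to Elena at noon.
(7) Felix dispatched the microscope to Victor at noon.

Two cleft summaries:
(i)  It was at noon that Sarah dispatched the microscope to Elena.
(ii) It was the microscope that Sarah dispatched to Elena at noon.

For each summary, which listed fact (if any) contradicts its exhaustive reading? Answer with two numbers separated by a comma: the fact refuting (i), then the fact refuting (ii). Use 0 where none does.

0, 6

(i): focus "at noon". No fact shares same agent, thing, recipient (Sarah / the microscope / Elena) with a different setting. 0.
(ii): focus "the microscope". Looking for same agent, recipient, setting (Sarah / Elena / at noon) with some other thing — fact (6) has the dossier there. Refuted.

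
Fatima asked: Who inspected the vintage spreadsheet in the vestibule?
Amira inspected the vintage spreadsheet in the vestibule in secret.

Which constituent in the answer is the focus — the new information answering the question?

Amira

The wh-word "who" asks about the subject (agent).
In the answer, "the vintage spreadsheet" and "in the vestibule" are given — repeated from the question.
"in secret" is also new, but it specifies the manner, which is not what the question asks about — so it is not the focus.
The constituent filling the subject (agent) gap is "Amira"; that is the focus.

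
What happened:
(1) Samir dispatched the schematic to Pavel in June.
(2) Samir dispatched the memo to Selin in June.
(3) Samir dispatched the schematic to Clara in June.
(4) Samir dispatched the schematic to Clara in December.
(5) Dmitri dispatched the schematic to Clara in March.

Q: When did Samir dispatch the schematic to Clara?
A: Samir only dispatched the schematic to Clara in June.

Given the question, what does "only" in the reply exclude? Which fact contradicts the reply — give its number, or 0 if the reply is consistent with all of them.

The question "When did ...?" targets the setting, so in the reply the focus falls on "in June".
"Only" then excludes alternative settings while the background — agent = Samir, thing = the schematic, recipient = Clara — is held fixed.
Fact (4) shares the background with a different setting (in December) — counterexample.
(Fact (1) would refute a reading with focus on the recipient — but that is not what the question asks.)

4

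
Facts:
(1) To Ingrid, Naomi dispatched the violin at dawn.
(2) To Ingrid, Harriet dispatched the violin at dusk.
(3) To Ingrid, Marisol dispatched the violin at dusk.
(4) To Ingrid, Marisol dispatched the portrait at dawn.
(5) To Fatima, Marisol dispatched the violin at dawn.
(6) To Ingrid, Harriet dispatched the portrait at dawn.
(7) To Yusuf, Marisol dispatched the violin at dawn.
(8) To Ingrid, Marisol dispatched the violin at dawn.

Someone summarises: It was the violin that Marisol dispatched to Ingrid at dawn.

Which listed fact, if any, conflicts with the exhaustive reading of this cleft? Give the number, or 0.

Focus of the cleft: "the violin" (the thing). Presupposed background: same agent, recipient, setting (Marisol / Ingrid / at dawn).
The exhaustive reading says no other thing fits that background.
But fact (4) also has same agent, recipient, setting (Marisol / Ingrid / at dawn), with thing = the portrait — so the exhaustive reading fails.

4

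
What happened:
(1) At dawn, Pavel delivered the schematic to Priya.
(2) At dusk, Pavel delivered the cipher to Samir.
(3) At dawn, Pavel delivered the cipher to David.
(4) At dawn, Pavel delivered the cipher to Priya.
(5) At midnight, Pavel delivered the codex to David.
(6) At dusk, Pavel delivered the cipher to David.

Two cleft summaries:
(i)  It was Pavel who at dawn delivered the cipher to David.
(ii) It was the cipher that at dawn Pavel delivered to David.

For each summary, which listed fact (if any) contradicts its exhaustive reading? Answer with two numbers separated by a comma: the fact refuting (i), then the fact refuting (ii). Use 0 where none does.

(i): focus "Pavel". No fact shares thing = the cipher, recipient = David, setting = at dawn with a different agent. 0.
(ii): focus "the cipher". No fact shares agent = Pavel, recipient = David, setting = at dawn with a different thing. 0.

0, 0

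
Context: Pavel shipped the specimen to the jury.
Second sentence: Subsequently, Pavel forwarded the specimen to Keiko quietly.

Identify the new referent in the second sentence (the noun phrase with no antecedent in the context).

"Pavel" and "the specimen" in the second sentence are given — already mentioned in the context.
"Keiko" has no antecedent in the context; it is discourse-new.

Keiko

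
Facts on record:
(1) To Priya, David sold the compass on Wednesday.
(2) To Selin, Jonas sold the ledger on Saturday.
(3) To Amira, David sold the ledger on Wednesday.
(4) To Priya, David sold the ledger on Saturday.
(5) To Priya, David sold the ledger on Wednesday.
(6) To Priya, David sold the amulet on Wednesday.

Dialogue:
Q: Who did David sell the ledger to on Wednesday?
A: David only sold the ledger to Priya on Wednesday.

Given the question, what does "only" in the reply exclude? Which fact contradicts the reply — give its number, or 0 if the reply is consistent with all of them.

3

The question "Who did ... to ...?" targets the recipient, so in the reply the focus falls on "Priya".
So "only" ranges over recipients; the rest (David as agent and the ledger as thing and on Wednesday as setting) is presupposed.
Fact (3) keeps David as agent and the ledger as thing and on Wednesday as setting but has recipient = Amira; that refutes the reply.
(Fact (1) would refute a reading with focus on the thing — but that is not what the question asks.)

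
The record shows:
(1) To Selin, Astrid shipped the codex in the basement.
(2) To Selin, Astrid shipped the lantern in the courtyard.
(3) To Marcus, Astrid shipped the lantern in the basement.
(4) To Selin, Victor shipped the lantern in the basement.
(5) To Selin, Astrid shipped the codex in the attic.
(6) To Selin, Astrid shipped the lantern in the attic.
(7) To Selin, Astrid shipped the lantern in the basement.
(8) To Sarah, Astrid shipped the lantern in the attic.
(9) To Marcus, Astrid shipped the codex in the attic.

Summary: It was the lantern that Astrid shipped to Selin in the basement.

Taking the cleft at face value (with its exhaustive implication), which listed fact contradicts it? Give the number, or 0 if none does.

1

Focus of the cleft: "the lantern" (the thing). Presupposed background: agent = Astrid, recipient = Selin, setting = in the basement.
The exhaustive reading says no other thing fits that background.
Fact (1) shares the background but with thing = the codex; exhaustivity is violated.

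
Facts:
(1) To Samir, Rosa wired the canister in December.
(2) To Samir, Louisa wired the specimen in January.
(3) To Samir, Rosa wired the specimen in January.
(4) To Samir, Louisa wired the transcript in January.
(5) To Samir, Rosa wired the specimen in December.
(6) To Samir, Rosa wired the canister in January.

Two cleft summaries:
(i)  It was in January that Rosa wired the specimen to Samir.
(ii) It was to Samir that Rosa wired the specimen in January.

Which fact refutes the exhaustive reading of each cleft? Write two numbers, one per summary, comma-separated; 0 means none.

5, 0

Summary (i) focuses "in January" (the setting); background Rosa as agent and the specimen as thing and Samir as recipient. Fact (5) matches that background with setting = in December — refutes (i).
Summary (ii) focuses "Samir" (the recipient); background Rosa as agent and the specimen as thing and in January as setting. No fact matches that background with a different recipient, so 0.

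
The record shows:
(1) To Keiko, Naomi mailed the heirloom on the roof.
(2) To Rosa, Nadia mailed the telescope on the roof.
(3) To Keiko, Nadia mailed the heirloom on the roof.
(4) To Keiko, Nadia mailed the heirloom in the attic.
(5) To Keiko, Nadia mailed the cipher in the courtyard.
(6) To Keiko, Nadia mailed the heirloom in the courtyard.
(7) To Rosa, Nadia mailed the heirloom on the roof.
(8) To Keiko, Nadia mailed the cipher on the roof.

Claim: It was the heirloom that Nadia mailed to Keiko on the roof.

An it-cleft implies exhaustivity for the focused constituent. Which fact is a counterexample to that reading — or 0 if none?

8

The cleft puts "the heirloom" in focus and presupposes the open proposition with Nadia as agent and Keiko as recipient and on the roof as setting.
Exhaustivity: the heirloom is the only thing satisfying that background.
But fact (8) also has Nadia as agent and Keiko as recipient and on the roof as setting, with thing = the cipher — so the exhaustive reading fails.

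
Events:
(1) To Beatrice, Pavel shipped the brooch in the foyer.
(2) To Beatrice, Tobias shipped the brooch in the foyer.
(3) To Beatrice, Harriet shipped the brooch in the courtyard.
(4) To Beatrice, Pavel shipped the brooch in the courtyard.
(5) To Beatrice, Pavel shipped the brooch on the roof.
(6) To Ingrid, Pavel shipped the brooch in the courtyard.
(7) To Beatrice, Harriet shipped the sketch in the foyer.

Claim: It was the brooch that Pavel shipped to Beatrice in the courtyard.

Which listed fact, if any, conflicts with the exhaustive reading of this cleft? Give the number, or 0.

0

Focus of the cleft: "the brooch" (the thing). Presupposed background: Pavel as agent and Beatrice as recipient and in the courtyard as setting.
Exhaustivity: the brooch is the only thing satisfying that background.
Every other fact differs from the presupposition on some backgrounded slot, so none challenges the exhaustivity.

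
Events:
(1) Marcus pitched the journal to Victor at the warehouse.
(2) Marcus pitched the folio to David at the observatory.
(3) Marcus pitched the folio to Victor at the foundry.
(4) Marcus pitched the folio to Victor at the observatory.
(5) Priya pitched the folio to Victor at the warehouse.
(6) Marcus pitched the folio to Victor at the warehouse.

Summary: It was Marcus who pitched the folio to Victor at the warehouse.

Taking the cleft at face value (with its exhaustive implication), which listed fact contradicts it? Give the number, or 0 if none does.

The cleft puts "Marcus" in focus and presupposes the open proposition with the folio as thing and Victor as recipient and at the warehouse as setting.
The exhaustive reading says no other agent fits that background.
But fact (5) also has the folio as thing and Victor as recipient and at the warehouse as setting, with agent = Priya — so the exhaustive reading fails.

5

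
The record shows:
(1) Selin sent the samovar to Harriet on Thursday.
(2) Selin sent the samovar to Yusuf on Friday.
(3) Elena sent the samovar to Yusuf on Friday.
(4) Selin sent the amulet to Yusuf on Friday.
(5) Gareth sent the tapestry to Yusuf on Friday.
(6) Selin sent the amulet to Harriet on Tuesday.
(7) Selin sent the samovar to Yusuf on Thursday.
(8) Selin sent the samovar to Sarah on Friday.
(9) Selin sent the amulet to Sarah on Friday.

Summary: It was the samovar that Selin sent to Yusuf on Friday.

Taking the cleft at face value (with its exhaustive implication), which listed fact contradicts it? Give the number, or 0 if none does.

The cleft puts "the samovar" in focus and presupposes the open proposition with same agent, recipient, setting (Selin / Yusuf / on Friday).
The exhaustive reading says no other thing fits that background.
Fact (4) shares the background but with thing = the amulet; exhaustivity is violated.

4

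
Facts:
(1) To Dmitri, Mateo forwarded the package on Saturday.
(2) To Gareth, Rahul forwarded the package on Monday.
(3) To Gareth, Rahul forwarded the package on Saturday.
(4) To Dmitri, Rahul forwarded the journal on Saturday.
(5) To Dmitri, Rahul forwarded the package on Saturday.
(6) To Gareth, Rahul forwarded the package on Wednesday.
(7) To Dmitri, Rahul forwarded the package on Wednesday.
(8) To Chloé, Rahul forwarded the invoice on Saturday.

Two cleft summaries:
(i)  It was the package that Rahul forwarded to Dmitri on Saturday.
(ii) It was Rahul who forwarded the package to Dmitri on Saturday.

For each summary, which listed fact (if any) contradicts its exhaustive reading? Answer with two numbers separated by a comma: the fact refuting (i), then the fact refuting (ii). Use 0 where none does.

4, 1

Summary (i) focuses "the package" (the thing); background same agent, recipient, setting (Rahul / Dmitri / on Saturday). Fact (4) matches that background with thing = the journal — refutes (i).
Summary (ii) focuses "Rahul" (the agent); background same thing, recipient, setting (the package / Dmitri / on Saturday). Fact (1) matches that background with agent = Mateo — refutes (ii).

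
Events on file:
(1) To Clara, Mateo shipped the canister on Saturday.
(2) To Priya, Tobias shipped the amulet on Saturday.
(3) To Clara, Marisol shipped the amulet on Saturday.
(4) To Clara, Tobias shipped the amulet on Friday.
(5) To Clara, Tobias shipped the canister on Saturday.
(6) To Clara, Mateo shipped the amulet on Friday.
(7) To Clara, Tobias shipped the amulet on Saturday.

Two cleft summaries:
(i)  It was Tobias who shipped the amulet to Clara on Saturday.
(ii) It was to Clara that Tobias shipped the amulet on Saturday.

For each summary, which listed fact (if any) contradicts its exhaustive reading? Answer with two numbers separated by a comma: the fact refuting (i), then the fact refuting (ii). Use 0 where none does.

(i): focus "Tobias". Looking for the amulet as thing and Clara as recipient and on Saturday as setting with some other agent — fact (3) has Marisol there. Refuted.
(ii): focus "Clara". Looking for Tobias as agent and the amulet as thing and on Saturday as setting with some other recipient — fact (2) has Priya there. Refuted.

3, 2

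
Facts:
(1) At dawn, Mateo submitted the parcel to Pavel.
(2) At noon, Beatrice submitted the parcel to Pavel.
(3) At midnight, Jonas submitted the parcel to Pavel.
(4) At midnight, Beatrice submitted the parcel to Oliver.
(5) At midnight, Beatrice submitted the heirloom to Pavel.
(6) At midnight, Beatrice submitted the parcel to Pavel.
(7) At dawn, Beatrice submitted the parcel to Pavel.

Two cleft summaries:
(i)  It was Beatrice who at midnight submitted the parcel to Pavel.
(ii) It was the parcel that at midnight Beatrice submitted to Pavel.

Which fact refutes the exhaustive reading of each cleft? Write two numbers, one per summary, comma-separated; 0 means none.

3, 5

(i): focus "Beatrice". Looking for same thing, recipient, setting (the parcel / Pavel / at midnight) with some other agent — fact (3) has Jonas there. Refuted.
(ii): focus "the parcel". Looking for same agent, recipient, setting (Beatrice / Pavel / at midnight) with some other thing — fact (5) has the heirloom there. Refuted.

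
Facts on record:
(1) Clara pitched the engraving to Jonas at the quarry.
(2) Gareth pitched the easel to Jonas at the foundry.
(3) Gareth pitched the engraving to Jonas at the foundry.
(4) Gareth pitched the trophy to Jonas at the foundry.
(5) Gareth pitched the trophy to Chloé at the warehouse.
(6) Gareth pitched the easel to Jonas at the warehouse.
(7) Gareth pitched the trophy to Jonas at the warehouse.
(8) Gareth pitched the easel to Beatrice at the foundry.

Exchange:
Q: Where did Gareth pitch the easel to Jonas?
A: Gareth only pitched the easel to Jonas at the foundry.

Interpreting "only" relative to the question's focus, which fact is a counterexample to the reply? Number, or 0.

Answering "Where did ...?" puts focus on the setting — here, "at the foundry".
"Only" then excludes alternative settings while the background — Gareth as agent and the easel as thing and Jonas as recipient — is held fixed.
Fact (6) keeps Gareth as agent and the easel as thing and Jonas as recipient but has setting = at the warehouse; that refutes the reply.
(Fact (8) would refute a reading with focus on the recipient — but that is not what the question asks.)

6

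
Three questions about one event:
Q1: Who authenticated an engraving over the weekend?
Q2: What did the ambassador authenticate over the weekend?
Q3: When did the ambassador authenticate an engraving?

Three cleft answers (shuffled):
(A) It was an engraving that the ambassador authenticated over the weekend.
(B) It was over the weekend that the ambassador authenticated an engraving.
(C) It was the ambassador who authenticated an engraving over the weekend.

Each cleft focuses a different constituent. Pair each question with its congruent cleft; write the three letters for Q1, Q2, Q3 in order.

CAB

Q1 asks about the subject (agent); cleft (C) focuses "the ambassador", which is the subject (agent) — so Q1 → C.
Q2 asks about the direct object; cleft (A) focuses "an engraving", which is the direct object — so Q2 → A.
Q3 asks about the time; cleft (B) focuses "over the weekend", which is the time — so Q3 → B.
Mapping: Q1→C, Q2→A, Q3→B.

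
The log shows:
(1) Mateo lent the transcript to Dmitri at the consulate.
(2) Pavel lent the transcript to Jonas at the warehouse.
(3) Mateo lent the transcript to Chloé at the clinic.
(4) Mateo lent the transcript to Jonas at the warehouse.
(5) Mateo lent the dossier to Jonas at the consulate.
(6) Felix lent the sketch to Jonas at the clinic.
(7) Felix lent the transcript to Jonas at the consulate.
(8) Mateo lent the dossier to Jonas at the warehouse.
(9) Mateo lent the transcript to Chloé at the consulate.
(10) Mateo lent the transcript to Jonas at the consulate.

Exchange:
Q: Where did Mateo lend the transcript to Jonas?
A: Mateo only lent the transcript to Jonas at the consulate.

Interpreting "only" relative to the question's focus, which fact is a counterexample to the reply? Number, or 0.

The question "Where did ...?" targets the setting, so in the reply the focus falls on "at the consulate".
So "only" ranges over settings; the rest (agent = Mateo, thing = the transcript, recipient = Jonas) is presupposed.
Fact (4) keeps agent = Mateo, thing = the transcript, recipient = Jonas but has setting = at the warehouse; that refutes the reply.
(Fact (1) would refute a reading with focus on the recipient — but that is not what the question asks.)

4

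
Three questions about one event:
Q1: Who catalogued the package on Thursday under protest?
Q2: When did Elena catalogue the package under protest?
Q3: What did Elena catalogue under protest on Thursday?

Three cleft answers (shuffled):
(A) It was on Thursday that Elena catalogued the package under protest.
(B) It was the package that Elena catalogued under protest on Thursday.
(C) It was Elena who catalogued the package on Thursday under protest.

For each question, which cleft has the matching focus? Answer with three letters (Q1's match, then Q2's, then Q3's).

Q1 asks about the subject (agent); cleft (C) focuses "Elena", which is the subject (agent) — so Q1 → C.
Q2 asks about the time; cleft (A) focuses "on Thursday", which is the time — so Q2 → A.
Q3 asks about the direct object; cleft (B) focuses "the package", which is the direct object — so Q3 → B.
Mapping: Q1→C, Q2→A, Q3→B.

CAB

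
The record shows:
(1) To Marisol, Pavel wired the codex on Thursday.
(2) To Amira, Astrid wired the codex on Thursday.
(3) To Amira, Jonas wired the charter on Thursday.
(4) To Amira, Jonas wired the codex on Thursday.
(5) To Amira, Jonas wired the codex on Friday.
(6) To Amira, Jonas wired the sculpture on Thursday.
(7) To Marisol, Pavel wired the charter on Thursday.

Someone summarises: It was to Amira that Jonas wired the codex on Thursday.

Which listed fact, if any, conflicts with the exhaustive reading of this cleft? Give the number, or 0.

The cleft puts "Amira" in focus and presupposes the open proposition with same agent, thing, setting (Jonas / the codex / on Thursday).
The exhaustive reading says no other recipient fits that background.
No listed fact matches the background with a different recipient. Exhaustivity holds.

0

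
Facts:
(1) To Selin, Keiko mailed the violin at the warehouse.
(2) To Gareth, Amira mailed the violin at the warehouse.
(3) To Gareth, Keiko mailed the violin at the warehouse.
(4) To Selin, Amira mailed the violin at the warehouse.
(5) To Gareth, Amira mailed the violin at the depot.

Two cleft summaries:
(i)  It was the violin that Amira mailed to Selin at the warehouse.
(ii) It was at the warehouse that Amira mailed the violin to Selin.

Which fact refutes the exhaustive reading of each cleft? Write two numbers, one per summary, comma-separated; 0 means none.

(i): focus "the violin". No fact shares same agent, recipient, setting (Amira / Selin / at the warehouse) with a different thing. 0.
(ii): focus "at the warehouse". No fact shares same agent, thing, recipient (Amira / the violin / Selin) with a different setting. 0.

0, 0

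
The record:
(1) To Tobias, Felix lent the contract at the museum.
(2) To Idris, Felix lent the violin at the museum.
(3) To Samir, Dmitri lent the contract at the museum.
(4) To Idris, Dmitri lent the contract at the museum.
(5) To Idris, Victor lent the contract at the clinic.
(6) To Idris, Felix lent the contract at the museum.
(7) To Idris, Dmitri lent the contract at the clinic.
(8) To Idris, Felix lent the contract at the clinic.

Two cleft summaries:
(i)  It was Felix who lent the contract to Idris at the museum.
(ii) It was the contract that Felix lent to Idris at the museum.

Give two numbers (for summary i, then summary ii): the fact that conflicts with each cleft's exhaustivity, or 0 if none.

(i): focus "Felix". Looking for same thing, recipient, setting (the contract / Idris / at the museum) with some other agent — fact (4) has Dmitri there. Refuted.
(ii): focus "the contract". Looking for same agent, recipient, setting (Felix / Idris / at the museum) with some other thing — fact (2) has the violin there. Refuted.

4, 2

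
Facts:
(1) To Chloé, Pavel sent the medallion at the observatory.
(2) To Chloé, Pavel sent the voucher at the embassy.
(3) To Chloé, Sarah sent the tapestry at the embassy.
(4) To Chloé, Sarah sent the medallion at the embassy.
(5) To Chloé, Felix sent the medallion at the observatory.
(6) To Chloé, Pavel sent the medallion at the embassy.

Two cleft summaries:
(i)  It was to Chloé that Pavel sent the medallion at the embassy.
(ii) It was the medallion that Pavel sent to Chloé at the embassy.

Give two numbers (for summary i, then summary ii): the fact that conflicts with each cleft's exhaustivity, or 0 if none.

Summary (i) focuses "Chloé" (the recipient); background agent = Pavel, thing = the medallion, setting = at the embassy. No fact matches that background with a different recipient, so 0.
Summary (ii) focuses "the medallion" (the thing); background agent = Pavel, recipient = Chloé, setting = at the embassy. Fact (2) matches that background with thing = the voucher — refutes (ii).

0, 2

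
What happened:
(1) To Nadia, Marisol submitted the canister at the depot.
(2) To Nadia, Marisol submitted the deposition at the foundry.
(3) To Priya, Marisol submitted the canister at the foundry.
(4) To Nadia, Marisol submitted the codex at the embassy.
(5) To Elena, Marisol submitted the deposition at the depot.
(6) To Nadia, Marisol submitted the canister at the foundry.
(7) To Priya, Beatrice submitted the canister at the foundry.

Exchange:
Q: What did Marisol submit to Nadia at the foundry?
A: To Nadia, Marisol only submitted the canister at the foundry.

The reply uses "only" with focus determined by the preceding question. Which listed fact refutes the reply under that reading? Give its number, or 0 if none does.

2

The question "What did ...?" targets the thing, so in the reply the focus falls on "the canister".
"Only" then excludes alternative things while the background — same agent, recipient, setting (Marisol / Nadia / at the foundry) — is held fixed.
Fact (2) keeps same agent, recipient, setting (Marisol / Nadia / at the foundry) but has thing = the deposition; that refutes the reply.
(Fact (1) would refute a reading with focus on the setting — but that is not what the question asks.)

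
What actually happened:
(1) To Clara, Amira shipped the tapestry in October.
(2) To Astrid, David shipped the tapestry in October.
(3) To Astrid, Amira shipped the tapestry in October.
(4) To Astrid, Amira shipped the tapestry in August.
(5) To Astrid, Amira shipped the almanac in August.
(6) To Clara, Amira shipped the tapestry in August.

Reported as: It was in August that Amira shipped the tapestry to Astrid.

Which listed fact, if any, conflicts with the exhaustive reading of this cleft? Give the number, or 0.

3

The cleft puts "in August" in focus and presupposes the open proposition with agent = Amira, thing = the tapestry, recipient = Astrid.
Exhaustivity: in August is the only setting satisfying that background.
But fact (3) also has agent = Amira, thing = the tapestry, recipient = Astrid, with setting = in October — so the exhaustive reading fails.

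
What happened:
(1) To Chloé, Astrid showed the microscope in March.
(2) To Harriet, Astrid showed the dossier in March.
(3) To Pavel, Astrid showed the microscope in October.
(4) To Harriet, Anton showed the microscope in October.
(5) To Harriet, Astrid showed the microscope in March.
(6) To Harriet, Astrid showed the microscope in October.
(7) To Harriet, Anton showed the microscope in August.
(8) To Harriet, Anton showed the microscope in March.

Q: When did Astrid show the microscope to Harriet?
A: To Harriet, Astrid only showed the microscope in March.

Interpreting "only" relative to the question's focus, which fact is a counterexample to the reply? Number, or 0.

6

The question "When did ...?" targets the setting, so in the reply the focus falls on "in March".
"Only" then excludes alternative settings while the background — agent = Astrid, thing = the microscope, recipient = Harriet — is held fixed.
Fact (6) keeps agent = Astrid, thing = the microscope, recipient = Harriet but has setting = in October; that refutes the reply.
(Fact (2) would refute a reading with focus on the thing — but that is not what the question asks.)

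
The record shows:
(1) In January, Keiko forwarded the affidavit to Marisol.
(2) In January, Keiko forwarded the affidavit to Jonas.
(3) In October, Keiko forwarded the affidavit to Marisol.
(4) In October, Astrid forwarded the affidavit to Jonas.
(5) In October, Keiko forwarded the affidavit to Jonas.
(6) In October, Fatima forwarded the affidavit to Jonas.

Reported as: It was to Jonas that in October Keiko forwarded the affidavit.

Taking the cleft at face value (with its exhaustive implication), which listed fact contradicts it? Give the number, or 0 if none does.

The cleft puts "Jonas" in focus and presupposes the open proposition with agent = Keiko, thing = the affidavit, setting = in October.
Exhaustivity: Jonas is the only recipient satisfying that background.
Fact (3) shares the background but with recipient = Marisol; exhaustivity is violated.

3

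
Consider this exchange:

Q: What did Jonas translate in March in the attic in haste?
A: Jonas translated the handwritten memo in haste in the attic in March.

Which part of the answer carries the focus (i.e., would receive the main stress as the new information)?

the handwritten memo

The wh-word "what" asks about the direct object.
In the answer, "Jonas", "in the attic", "in haste" and "in March" are given — repeated from the question.
The constituent filling the direct object gap is "the handwritten memo"; that is the focus and would carry nuclear stress.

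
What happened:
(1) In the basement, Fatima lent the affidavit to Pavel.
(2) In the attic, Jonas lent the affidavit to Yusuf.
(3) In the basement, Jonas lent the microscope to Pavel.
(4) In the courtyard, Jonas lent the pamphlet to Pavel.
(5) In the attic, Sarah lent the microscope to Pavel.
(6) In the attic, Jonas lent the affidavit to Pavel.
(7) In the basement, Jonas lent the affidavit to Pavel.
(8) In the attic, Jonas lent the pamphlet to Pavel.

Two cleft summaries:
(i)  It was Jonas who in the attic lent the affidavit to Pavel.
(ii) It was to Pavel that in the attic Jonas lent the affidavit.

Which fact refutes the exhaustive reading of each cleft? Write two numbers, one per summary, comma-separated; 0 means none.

(i): focus "Jonas". No fact shares the affidavit as thing and Pavel as recipient and in the attic as setting with a different agent. 0.
(ii): focus "Pavel". Looking for Jonas as agent and the affidavit as thing and in the attic as setting with some other recipient — fact (2) has Yusuf there. Refuted.

0, 2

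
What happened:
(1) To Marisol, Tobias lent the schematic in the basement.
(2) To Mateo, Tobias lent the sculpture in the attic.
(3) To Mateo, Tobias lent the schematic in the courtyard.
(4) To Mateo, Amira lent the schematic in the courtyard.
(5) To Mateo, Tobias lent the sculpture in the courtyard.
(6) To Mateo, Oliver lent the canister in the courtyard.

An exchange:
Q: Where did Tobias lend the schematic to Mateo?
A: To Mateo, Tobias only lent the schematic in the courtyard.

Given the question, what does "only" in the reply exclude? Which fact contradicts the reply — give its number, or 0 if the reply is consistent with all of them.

The question "Where did ...?" targets the setting, so in the reply the focus falls on "in the courtyard".
"Only" then excludes alternative settings while the background — same agent, thing, recipient (Tobias / the schematic / Mateo) — is held fixed.
No listed fact shares that background with another setting. Nothing contradicts the reply.
(Fact (5) would refute a reading with focus on the thing — but that is not what the question asks.)

0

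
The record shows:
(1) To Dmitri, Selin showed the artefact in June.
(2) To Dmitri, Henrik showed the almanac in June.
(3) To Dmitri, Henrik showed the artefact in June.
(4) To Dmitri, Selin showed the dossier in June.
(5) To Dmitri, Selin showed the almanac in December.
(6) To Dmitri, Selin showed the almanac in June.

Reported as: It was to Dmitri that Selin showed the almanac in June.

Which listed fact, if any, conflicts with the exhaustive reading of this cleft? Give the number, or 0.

Focus of the cleft: "Dmitri" (the recipient). Presupposed background: same agent, thing, setting (Selin / the almanac / in June).
Exhaustivity: Dmitri is the only recipient satisfying that background.
No listed fact matches the background with a different recipient. Exhaustivity holds.

0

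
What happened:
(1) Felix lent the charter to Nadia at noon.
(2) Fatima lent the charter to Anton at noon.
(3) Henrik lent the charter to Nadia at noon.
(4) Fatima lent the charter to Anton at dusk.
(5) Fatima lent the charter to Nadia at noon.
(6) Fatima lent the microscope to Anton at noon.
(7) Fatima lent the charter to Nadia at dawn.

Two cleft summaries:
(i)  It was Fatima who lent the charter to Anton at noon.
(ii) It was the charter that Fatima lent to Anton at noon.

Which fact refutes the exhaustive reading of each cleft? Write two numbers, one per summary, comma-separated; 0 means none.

(i): focus "Fatima". No fact shares same thing, recipient, setting (the charter / Anton / at noon) with a different agent. 0.
(ii): focus "the charter". Looking for same agent, recipient, setting (Fatima / Anton / at noon) with some other thing — fact (6) has the microscope there. Refuted.

0, 6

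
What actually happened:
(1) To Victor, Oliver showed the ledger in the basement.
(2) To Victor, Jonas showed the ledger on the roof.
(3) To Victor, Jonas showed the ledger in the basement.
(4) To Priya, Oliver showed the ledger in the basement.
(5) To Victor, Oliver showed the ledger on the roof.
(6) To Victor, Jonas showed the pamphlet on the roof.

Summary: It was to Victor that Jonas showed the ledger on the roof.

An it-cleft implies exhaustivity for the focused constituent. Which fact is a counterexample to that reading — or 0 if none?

The cleft puts "Victor" in focus and presupposes the open proposition with Jonas as agent and the ledger as thing and on the roof as setting.
Exhaustivity: Victor is the only recipient satisfying that background.
Every other fact differs from the presupposition on some backgrounded slot, so none challenges the exhaustivity.

0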